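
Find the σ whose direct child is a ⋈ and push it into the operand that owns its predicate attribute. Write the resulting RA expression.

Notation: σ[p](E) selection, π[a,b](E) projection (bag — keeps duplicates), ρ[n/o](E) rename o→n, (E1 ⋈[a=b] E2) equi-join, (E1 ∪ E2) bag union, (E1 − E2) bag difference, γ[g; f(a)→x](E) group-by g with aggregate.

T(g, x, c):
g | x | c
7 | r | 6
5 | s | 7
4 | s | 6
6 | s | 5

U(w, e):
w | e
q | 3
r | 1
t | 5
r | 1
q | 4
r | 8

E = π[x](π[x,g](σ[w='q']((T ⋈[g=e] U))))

σ filters on w, owned by the right side.
E' = π[x](π[x,g]((T ⋈[g=e] σ[w='q'](U))))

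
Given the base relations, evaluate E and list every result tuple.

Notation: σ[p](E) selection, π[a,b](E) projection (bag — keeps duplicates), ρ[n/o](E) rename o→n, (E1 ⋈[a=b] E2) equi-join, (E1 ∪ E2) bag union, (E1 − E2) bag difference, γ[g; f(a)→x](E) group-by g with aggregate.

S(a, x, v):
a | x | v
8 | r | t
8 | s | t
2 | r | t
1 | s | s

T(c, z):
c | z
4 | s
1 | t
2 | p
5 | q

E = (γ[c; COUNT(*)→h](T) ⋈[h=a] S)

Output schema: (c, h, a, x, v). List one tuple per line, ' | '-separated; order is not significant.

Stepwise |·|:
  T → 4
  γ[c; COUNT(*)→h](T) → 4
  S → 4
  (γ[c; COUNT(*)→h](T) ⋈[h=a] S) → 4

== RESULT ==
c | h | a | x | v
1 | 1 | 1 | s | s
2 | 1 | 1 | s | s
4 | 1 | 1 | s | s
5 | 1 | 1 | s | s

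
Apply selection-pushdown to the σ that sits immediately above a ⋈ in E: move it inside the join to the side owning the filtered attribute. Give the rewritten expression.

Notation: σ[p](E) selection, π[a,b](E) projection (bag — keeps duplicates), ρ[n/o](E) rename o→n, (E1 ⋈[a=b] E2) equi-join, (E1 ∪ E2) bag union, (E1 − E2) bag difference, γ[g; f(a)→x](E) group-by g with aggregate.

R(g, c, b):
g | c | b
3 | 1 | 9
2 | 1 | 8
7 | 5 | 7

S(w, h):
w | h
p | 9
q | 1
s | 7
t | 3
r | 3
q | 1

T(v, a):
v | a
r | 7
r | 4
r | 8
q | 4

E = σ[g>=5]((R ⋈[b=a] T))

σ filters on g, owned by the left side.
E' = (σ[g>=5](R) ⋈[b=a] T)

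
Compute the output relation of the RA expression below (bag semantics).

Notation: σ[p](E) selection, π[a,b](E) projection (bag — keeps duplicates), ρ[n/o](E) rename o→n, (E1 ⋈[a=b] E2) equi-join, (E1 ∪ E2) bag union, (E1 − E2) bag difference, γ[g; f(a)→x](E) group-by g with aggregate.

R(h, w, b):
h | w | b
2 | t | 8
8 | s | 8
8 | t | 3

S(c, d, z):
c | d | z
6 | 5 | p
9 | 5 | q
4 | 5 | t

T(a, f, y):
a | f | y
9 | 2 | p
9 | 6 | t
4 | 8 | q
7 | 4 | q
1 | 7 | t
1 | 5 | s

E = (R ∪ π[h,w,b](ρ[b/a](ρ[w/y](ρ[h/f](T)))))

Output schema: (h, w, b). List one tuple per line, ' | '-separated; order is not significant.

Subexpression sizes:
  R → 3
  T → 6
  ρ[h/f](T) → 6
  ρ[w/y](ρ[h/f](T)) → 6
  ρ[b/a](ρ[w/y](ρ[h/f](T))) → 6
  π[h,w,b](ρ[b/a](ρ[w/y](ρ[h/f](T)))) → 6
  (R ∪ π[h,w,b](ρ[b/a](ρ[w/y](ρ[h/f](T))))) → 9

== RESULT ==
h | w | b
2 | p | 9
2 | t | 8
4 | q | 7
5 | s | 1
6 | t | 9
7 | t | 1
8 | q | 4
8 | s | 8
8 | t | 3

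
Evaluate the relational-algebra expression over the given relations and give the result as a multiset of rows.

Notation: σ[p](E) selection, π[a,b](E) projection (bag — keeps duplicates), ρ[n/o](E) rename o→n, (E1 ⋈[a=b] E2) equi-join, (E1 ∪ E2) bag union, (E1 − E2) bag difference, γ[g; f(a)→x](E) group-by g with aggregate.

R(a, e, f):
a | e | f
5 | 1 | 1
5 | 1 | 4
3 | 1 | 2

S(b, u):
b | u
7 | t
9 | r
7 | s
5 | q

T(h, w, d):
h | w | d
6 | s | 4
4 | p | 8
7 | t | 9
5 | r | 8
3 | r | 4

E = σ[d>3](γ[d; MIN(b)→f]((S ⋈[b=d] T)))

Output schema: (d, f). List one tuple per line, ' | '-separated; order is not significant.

Stepwise |·|:
  S → 4
  T → 5
  (S ⋈[b=d] T) → 1
  γ[d; MIN(b)→f]((S ⋈[b=d] T)) → 1
  σ[d>3](γ[d; MIN(b)→f]((S ⋈[b=d] T))) → 1

== RESULT ==
d | f
9 | 9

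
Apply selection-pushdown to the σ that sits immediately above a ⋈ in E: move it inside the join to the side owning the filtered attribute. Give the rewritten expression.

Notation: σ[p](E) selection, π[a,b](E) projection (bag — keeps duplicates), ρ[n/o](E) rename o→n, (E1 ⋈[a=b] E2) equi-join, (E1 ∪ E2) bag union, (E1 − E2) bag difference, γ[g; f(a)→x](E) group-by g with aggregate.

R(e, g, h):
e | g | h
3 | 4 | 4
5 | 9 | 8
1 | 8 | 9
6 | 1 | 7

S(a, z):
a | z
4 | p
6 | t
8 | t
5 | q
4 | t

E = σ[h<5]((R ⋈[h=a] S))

σ filters on h, owned by the left side.
E' = (σ[h<5](R) ⋈[h=a] S)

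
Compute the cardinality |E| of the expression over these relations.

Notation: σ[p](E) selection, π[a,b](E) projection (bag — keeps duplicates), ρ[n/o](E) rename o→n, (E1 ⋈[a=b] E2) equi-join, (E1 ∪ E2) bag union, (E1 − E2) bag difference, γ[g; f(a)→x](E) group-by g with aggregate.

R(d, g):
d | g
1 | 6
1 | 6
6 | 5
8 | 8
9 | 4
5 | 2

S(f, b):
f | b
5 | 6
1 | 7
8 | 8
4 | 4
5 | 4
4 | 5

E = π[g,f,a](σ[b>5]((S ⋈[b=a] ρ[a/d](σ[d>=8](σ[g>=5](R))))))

Stepwise |·|:
  S → 6
  R → 6
  σ[g>=5](R) → 4
  σ[d>=8](σ[g>=5](R)) → 1
  ρ[a/d](σ[d>=8](σ[g>=5](R))) → 1
  (S ⋈[b=a] ρ[a/d](σ[d>=8](σ[g>=5](R)))) → 1
  σ[b>5]((S ⋈[b=a] ρ[a/d](σ[d>=8](σ[g>=5](R))))) → 1
  π[g,f,a](σ[b>5]((S ⋈[b=a] ρ[a/d](σ[d>=8](σ[g>=5](R)))))) → 1

|E| = 1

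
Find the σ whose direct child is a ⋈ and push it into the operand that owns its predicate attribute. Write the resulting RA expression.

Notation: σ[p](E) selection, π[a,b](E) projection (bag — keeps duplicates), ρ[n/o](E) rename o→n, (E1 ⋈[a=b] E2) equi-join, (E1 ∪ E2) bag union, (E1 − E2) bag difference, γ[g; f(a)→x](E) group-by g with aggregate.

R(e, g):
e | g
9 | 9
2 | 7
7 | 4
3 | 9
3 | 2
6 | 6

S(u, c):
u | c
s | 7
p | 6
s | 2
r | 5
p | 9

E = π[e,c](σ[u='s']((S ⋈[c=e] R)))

σ filters on u, owned by the left side.
E' = π[e,c]((σ[u='s'](S) ⋈[c=e] R))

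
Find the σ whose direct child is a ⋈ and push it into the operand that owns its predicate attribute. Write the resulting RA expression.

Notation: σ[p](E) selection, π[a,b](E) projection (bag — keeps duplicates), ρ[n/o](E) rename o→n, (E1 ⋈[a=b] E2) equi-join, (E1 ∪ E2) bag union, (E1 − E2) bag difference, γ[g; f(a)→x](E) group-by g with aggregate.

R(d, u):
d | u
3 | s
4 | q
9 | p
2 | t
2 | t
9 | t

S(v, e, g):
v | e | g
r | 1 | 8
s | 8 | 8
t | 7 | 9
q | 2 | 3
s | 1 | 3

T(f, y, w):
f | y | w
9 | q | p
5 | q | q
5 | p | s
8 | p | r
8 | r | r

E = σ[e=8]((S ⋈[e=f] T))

σ filters on e, owned by the left side.
E' = (σ[e=8](S) ⋈[e=f] T)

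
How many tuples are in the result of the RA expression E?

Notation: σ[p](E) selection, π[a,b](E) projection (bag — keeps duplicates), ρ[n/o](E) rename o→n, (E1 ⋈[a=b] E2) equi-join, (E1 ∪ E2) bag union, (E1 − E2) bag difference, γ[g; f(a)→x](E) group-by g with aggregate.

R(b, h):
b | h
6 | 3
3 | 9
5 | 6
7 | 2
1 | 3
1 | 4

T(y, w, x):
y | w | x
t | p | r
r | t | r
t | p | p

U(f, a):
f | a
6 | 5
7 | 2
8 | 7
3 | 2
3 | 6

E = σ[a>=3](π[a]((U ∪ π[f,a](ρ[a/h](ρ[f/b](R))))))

Row counts bottom-up:
  U → 5
  R → 6
  ρ[f/b](R) → 6
  ρ[a/h](ρ[f/b](R)) → 6
  π[f,a](ρ[a/h](ρ[f/b](R))) → 6
  (U ∪ π[f,a](ρ[a/h](ρ[f/b](R)))) → 11
  π[a]((U ∪ π[f,a](ρ[a/h](ρ[f/b](R))))) → 11
  σ[a>=3](π[a]((U ∪ π[f,a](ρ[a/h](ρ[f/b](R)))))) → 8

|E| = 8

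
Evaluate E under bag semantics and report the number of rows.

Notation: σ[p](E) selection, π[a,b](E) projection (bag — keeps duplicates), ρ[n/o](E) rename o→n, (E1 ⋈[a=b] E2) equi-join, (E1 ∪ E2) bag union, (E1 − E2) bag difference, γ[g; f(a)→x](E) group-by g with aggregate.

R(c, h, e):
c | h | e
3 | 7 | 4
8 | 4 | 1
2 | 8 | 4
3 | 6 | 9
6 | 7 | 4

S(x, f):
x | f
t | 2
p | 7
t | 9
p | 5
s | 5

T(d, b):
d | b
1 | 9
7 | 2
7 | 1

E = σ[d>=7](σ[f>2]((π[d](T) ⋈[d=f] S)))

Row counts bottom-up:
  T → 3
  π[d](T) → 3
  S → 5
  (π[d](T) ⋈[d=f] S) → 2
  σ[f>2]((π[d](T) ⋈[d=f] S)) → 2
  σ[d>=7](σ[f>2]((π[d](T) ⋈[d=f] S))) → 2

|E| = 2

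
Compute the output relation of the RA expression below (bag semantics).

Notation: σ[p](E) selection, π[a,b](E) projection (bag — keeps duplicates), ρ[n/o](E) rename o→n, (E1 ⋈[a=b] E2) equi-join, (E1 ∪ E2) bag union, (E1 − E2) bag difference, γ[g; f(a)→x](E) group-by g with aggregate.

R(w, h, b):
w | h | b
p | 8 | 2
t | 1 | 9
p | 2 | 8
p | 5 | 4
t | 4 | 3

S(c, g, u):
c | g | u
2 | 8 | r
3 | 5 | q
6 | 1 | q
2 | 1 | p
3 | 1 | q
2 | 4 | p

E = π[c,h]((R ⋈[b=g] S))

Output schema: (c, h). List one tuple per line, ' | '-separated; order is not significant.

Row counts bottom-up:
  R → 5
  S → 6
  (R ⋈[b=g] S) → 2
  π[c,h]((R ⋈[b=g] S)) → 2

== RESULT ==
c | h
2 | 2
2 | 5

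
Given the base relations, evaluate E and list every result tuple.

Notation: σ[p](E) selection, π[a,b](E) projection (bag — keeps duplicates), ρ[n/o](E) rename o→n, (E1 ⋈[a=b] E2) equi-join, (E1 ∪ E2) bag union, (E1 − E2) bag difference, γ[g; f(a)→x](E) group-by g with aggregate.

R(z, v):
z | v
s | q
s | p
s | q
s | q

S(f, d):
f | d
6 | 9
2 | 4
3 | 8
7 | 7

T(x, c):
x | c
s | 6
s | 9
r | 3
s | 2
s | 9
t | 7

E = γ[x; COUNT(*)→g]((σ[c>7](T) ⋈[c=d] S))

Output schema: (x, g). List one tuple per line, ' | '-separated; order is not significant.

Stepwise |·|:
  T → 6
  σ[c>7](T) → 2
  S → 4
  (σ[c>7](T) ⋈[c=d] S) → 2
  γ[x; COUNT(*)→g]((σ[c>7](T) ⋈[c=d] S)) → 1

== RESULT ==
x | g
s | 2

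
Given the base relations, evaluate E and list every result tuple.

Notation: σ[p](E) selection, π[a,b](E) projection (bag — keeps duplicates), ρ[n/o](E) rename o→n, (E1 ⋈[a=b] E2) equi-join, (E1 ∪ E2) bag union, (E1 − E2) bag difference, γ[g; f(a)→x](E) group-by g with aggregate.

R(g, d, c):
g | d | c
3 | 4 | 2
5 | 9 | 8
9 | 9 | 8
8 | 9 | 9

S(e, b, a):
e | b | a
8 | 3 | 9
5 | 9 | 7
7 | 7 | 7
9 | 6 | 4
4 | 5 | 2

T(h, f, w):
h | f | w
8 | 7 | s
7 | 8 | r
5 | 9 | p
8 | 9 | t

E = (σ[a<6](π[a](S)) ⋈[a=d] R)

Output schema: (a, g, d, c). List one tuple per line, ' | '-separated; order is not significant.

Per-node cardinality:
  S → 5
  π[a](S) → 5
  σ[a<6](π[a](S)) → 2
  R → 4
  (σ[a<6](π[a](S)) ⋈[a=d] R) → 1

== RESULT ==
a | g | d | c
4 | 3 | 4 | 2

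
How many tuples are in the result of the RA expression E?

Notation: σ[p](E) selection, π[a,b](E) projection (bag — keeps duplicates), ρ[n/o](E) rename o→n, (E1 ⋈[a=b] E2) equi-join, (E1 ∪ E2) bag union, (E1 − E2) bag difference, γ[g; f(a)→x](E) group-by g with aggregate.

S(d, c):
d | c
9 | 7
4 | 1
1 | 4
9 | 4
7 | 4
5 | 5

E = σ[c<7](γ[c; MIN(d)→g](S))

Subexpression sizes:
  S → 6
  γ[c; MIN(d)→g](S) → 4
  σ[c<7](γ[c; MIN(d)→g](S)) → 3

|E| = 3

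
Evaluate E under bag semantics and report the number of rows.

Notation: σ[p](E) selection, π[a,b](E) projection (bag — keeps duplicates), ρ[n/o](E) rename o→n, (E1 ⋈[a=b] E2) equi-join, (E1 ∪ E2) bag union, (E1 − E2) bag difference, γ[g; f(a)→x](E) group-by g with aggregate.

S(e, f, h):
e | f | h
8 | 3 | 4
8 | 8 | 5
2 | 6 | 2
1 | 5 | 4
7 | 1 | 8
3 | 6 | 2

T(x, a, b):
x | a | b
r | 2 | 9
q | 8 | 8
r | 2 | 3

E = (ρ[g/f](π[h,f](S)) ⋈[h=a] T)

Row counts bottom-up:
  S → 6
  π[h,f](S) → 6
  ρ[g/f](π[h,f](S)) → 6
  T → 3
  (ρ[g/f](π[h,f](S)) ⋈[h=a] T) → 5

|E| = 5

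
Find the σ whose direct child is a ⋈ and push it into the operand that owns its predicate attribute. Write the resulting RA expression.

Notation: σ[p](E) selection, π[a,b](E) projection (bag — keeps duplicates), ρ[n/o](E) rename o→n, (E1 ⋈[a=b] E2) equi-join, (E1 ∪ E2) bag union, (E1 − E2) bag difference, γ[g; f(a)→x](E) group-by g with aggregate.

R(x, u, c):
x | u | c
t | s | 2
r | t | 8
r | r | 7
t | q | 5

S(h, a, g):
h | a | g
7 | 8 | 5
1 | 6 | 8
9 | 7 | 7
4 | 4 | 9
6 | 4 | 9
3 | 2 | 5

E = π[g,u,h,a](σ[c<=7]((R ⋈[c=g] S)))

σ filters on c, owned by the left side.
E' = π[g,u,h,a]((σ[c<=7](R) ⋈[c=g] S))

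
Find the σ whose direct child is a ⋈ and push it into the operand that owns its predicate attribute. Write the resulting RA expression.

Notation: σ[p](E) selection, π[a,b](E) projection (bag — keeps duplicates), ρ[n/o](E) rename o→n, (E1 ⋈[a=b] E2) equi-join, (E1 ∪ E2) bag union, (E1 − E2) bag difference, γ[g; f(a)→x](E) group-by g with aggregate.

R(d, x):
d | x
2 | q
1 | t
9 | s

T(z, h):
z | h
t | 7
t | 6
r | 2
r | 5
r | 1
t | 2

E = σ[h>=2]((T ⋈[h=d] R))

σ filters on h, owned by the left side.
E' = (σ[h>=2](T) ⋈[h=d] R)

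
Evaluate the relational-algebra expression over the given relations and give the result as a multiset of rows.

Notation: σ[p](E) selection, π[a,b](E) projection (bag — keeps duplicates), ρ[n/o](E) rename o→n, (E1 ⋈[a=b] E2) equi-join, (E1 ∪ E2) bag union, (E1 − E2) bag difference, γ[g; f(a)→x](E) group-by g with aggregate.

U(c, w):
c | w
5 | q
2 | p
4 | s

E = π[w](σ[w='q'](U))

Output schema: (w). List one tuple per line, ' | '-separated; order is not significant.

Subexpression sizes:
  U → 3
  σ[w='q'](U) → 1
  π[w](σ[w='q'](U)) → 1

== RESULT ==
w
q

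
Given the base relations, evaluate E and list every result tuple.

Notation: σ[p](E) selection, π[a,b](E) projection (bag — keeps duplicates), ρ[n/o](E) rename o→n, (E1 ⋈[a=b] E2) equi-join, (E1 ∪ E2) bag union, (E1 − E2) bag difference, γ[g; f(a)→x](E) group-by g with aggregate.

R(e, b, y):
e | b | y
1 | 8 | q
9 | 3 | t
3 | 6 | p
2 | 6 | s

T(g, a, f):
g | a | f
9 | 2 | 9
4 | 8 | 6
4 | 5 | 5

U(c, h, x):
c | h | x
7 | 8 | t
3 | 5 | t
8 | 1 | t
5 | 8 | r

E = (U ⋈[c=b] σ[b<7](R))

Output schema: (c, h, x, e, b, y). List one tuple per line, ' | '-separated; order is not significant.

Subexpression sizes:
  U → 4
  R → 4
  σ[b<7](R) → 3
  (U ⋈[c=b] σ[b<7](R)) → 1

== RESULT ==
c | h | x | e | b | y
3 | 5 | t | 9 | 3 | t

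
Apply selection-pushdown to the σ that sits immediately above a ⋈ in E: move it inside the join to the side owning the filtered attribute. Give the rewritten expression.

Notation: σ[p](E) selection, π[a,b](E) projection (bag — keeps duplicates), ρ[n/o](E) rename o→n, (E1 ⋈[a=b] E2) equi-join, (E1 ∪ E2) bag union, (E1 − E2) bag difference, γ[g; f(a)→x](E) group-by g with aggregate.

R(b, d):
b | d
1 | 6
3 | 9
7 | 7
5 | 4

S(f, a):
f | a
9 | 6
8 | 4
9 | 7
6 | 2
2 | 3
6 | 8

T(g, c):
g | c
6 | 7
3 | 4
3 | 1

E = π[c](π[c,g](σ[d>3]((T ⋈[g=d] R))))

σ filters on d, owned by the right side.
E' = π[c](π[c,g]((T ⋈[g=d] σ[d>3](R))))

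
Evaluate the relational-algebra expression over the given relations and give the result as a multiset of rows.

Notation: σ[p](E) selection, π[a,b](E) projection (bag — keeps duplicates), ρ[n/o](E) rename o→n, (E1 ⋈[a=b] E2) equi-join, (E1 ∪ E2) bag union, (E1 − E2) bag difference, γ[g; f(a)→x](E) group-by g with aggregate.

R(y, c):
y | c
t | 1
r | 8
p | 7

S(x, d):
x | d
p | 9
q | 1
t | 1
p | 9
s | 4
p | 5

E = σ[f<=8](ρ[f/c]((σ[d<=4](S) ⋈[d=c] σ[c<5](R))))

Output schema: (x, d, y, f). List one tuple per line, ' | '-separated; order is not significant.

Per-node cardinality:
  S → 6
  σ[d<=4](S) → 3
  R → 3
  σ[c<5](R) → 1
  (σ[d<=4](S) ⋈[d=c] σ[c<5](R)) → 2
  ρ[f/c]((σ[d<=4](S) ⋈[d=c] σ[c<5](R))) → 2
  σ[f<=8](ρ[f/c]((σ[d<=4](S) ⋈[d=c] σ[c<5](R)))) → 2

== RESULT ==
x | d | y | f
q | 1 | t | 1
t | 1 | t | 1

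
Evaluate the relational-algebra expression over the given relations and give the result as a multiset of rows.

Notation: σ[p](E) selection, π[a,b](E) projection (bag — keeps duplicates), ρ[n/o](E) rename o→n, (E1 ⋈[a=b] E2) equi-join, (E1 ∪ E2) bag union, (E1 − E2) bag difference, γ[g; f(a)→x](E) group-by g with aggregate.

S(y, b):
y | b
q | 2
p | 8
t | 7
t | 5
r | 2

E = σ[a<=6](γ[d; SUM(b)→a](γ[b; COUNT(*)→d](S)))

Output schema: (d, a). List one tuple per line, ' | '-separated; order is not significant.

Row counts bottom-up:
  S → 5
  γ[b; COUNT(*)→d](S) → 4
  γ[d; SUM(b)→a](γ[b; COUNT(*)→d](S)) → 2
  σ[a<=6](γ[d; SUM(b)→a](γ[b; COUNT(*)→d](S))) → 1

== RESULT ==
d | a
2 | 2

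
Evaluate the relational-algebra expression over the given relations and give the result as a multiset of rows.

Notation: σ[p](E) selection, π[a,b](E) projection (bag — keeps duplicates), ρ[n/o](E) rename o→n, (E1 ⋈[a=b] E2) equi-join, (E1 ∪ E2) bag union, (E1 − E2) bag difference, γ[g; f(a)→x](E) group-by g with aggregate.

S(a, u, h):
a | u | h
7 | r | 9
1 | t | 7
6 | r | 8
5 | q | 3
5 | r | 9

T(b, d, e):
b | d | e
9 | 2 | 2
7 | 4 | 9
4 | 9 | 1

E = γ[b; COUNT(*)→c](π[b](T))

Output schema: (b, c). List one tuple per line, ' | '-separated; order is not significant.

Row counts bottom-up:
  T → 3
  π[b](T) → 3
  γ[b; COUNT(*)→c](π[b](T)) → 3

== RESULT ==
b | c
4 | 1
7 | 1
9 | 1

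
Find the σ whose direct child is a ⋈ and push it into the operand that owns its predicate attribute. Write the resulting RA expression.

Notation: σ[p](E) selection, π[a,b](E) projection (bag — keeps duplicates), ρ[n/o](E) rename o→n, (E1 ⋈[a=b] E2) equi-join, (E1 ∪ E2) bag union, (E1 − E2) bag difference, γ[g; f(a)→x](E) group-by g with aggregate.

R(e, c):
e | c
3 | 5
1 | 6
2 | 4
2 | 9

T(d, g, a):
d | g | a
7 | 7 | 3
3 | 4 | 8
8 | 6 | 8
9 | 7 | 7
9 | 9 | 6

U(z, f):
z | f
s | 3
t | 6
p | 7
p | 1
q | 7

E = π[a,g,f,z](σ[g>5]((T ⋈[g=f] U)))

σ filters on g, owned by the left side.
E' = π[a,g,f,z]((σ[g>5](T) ⋈[g=f] U))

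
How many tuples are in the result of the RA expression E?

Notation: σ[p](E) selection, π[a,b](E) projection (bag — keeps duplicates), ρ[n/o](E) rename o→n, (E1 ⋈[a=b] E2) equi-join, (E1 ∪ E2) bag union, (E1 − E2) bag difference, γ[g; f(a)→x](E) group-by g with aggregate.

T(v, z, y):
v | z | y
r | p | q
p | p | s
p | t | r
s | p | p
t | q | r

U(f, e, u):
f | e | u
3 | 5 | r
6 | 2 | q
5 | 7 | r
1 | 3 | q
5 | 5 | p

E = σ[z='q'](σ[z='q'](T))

Subexpression sizes:
  T → 5
  σ[z='q'](T) → 1
  σ[z='q'](σ[z='q'](T)) → 1

|E| = 1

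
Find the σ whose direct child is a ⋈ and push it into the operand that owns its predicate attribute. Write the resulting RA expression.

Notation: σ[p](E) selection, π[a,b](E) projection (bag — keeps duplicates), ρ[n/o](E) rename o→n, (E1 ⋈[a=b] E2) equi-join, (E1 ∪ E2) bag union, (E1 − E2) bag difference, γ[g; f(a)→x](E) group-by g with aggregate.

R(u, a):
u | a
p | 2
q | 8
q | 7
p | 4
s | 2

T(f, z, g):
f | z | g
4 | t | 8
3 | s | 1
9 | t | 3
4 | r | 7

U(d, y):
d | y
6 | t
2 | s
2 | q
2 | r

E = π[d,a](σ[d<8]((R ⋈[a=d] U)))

σ filters on d, owned by the right side.
E' = π[d,a]((R ⋈[a=d] σ[d<8](U)))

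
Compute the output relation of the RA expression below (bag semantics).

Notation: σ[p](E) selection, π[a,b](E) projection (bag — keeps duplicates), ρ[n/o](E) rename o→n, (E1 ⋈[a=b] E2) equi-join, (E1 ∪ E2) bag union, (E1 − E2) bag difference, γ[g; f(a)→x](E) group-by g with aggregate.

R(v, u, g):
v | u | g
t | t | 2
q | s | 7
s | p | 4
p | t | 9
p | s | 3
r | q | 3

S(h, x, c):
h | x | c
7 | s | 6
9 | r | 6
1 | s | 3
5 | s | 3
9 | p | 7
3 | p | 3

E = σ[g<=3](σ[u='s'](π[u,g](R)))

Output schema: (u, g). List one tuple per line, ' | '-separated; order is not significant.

Stepwise |·|:
  R → 6
  π[u,g](R) → 6
  σ[u='s'](π[u,g](R)) → 2
  σ[g<=3](σ[u='s'](π[u,g](R))) → 1

== RESULT ==
u | g
s | 3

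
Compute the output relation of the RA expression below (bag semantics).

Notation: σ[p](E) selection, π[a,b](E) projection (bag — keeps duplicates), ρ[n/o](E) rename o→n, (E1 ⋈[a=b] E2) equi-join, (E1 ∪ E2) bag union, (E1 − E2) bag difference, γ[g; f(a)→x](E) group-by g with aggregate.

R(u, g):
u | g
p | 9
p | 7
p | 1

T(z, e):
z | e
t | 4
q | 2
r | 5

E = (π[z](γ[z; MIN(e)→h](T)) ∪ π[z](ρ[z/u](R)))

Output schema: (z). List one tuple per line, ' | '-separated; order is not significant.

Stepwise |·|:
  T → 3
  γ[z; MIN(e)→h](T) → 3
  π[z](γ[z; MIN(e)→h](T)) → 3
  R → 3
  ρ[z/u](R) → 3
  π[z](ρ[z/u](R)) → 3
  (π[z](γ[z; MIN(e)→h](T)) ∪ π[z](ρ[z/u](R))) → 6

== RESULT ==
z
p
p
p
q
r
t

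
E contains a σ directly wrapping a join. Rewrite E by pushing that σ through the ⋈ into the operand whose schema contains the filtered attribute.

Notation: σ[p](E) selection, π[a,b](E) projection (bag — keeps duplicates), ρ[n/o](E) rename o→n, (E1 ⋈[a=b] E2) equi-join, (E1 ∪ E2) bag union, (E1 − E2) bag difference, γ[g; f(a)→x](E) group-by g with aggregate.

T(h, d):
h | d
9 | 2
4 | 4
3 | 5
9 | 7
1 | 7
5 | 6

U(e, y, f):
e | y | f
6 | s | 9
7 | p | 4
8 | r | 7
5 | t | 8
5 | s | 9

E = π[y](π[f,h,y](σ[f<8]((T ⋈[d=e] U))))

σ filters on f, owned by the right side.
E' = π[y](π[f,h,y]((T ⋈[d=e] σ[f<8](U))))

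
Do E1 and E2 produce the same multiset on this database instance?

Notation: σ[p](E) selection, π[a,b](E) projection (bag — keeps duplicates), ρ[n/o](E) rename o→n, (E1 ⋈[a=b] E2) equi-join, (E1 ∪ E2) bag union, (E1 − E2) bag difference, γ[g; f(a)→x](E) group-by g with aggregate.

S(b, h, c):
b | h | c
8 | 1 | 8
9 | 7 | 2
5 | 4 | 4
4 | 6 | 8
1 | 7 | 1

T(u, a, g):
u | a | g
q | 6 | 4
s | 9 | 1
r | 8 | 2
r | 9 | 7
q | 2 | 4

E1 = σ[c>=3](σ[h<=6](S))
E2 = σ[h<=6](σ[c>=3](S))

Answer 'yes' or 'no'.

E1 stepwise |·|:
  S → 5
  σ[h<=6](S) → 3
  σ[c>=3](σ[h<=6](S)) → 3
E2 stepwise |·|:
  S → 5
  σ[c>=3](S) → 3
  σ[h<=6](σ[c>=3](S)) → 3

E1 and E2 produce the same multiset:
b | h | c
4 | 6 | 8
5 | 4 | 4
8 | 1 | 8

yes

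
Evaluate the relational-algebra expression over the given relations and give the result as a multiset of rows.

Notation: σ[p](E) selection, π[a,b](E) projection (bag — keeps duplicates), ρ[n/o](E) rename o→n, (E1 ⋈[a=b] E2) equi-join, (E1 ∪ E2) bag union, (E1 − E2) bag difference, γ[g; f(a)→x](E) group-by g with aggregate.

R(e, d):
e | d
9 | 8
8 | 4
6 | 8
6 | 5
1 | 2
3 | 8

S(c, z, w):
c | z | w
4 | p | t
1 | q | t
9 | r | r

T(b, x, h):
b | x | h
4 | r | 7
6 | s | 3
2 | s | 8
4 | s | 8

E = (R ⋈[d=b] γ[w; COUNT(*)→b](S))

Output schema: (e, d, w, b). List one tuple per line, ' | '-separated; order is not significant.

Subexpression sizes:
  R → 6
  S → 3
  γ[w; COUNT(*)→b](S) → 2
  (R ⋈[d=b] γ[w; COUNT(*)→b](S)) → 1

== RESULT ==
e | d | w | b
1 | 2 | t | 2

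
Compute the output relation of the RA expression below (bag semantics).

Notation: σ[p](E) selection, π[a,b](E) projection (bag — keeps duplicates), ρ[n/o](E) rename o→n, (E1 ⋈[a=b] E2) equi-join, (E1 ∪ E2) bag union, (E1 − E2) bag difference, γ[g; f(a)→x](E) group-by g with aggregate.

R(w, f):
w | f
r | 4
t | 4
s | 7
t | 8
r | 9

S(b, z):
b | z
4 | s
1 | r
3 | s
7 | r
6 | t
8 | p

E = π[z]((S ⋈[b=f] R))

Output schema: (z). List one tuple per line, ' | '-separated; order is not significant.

Row counts bottom-up:
  S → 6
  R → 5
  (S ⋈[b=f] R) → 4
  π[z]((S ⋈[b=f] R)) → 4

== RESULT ==
z
p
r
s
s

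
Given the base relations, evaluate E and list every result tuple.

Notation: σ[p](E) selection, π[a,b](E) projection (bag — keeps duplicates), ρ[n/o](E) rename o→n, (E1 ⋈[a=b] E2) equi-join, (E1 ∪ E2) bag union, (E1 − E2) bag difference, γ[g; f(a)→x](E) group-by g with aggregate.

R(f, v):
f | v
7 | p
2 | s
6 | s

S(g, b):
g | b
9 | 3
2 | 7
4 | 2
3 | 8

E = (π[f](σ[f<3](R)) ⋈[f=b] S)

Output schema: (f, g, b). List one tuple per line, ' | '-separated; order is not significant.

Subexpression sizes:
  R → 3
  σ[f<3](R) → 1
  π[f](σ[f<3](R)) → 1
  S → 4
  (π[f](σ[f<3](R)) ⋈[f=b] S) → 1

== RESULT ==
f | g | b
2 | 4 | 2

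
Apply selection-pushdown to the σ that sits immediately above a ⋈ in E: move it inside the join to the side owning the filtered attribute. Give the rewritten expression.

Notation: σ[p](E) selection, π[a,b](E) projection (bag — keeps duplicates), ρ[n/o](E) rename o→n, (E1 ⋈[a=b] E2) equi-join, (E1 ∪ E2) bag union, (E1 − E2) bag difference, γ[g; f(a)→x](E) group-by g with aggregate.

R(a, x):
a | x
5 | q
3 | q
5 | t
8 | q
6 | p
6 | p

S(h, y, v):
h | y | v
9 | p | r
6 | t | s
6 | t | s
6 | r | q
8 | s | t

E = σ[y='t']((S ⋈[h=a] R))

σ filters on y, owned by the left side.
E' = (σ[y='t'](S) ⋈[h=a] R)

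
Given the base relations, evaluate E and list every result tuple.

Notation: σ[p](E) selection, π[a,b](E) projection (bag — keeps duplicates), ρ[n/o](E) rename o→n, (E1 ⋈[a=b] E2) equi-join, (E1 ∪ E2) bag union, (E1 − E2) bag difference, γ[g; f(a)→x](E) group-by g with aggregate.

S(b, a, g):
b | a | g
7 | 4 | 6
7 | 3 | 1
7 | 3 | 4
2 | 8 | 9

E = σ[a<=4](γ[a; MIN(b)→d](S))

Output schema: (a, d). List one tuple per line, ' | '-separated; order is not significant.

Per-node cardinality:
  S → 4
  γ[a; MIN(b)→d](S) → 3
  σ[a<=4](γ[a; MIN(b)→d](S)) → 2

== RESULT ==
a | d
3 | 7
4 | 7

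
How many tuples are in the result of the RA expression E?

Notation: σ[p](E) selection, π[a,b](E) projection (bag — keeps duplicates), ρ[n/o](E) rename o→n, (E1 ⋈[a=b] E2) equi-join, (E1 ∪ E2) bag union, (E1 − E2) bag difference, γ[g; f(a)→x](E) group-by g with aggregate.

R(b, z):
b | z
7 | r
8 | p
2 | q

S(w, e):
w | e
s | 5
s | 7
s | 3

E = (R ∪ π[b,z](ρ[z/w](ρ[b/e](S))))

Stepwise |·|:
  R → 3
  S → 3
  ρ[b/e](S) → 3
  ρ[z/w](ρ[b/e](S)) → 3
  π[b,z](ρ[z/w](ρ[b/e](S))) → 3
  (R ∪ π[b,z](ρ[z/w](ρ[b/e](S)))) → 6

|E| = 6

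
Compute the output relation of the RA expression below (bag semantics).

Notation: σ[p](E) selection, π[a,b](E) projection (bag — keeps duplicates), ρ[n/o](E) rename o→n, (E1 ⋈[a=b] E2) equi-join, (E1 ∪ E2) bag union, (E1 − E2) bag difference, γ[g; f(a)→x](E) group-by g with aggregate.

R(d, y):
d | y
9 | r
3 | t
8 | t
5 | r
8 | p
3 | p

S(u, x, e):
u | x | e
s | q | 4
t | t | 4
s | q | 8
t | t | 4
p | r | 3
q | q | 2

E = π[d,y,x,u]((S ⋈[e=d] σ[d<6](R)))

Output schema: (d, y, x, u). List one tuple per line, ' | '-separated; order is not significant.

Per-node cardinality:
  S → 6
  R → 6
  σ[d<6](R) → 3
  (S ⋈[e=d] σ[d<6](R)) → 2
  π[d,y,x,u]((S ⋈[e=d] σ[d<6](R))) → 2

== RESULT ==
d | y | x | u
3 | p | r | p
3 | t | r | p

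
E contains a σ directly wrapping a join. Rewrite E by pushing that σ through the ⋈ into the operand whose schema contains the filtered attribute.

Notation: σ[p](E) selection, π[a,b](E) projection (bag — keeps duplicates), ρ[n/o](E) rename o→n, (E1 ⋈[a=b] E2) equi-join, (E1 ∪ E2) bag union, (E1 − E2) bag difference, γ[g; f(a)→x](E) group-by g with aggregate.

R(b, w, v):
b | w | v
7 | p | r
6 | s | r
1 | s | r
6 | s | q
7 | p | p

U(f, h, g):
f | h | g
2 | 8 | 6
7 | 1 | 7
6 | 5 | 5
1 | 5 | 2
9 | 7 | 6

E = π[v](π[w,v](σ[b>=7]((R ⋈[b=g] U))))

σ filters on b, owned by the left side.
E' = π[v](π[w,v]((σ[b>=7](R) ⋈[b=g] U)))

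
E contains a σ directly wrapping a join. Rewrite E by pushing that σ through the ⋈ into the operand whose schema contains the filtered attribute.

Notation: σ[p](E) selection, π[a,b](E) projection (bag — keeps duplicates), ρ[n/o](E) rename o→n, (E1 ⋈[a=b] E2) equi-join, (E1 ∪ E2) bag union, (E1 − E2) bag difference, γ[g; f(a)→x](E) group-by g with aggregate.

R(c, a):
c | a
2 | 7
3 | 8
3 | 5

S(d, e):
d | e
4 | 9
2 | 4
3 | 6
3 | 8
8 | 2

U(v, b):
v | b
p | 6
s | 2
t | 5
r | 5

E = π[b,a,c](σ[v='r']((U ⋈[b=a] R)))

σ filters on v, owned by the left side.
E' = π[b,a,c]((σ[v='r'](U) ⋈[b=a] R))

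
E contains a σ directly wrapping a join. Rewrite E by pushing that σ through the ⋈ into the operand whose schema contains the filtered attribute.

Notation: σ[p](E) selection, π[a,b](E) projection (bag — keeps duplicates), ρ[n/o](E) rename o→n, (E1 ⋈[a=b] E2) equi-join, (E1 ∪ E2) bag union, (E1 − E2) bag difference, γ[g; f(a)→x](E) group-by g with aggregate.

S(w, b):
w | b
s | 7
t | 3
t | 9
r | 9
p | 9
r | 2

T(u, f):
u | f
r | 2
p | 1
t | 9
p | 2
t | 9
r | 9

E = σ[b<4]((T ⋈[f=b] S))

σ filters on b, owned by the right side.
E' = (T ⋈[f=b] σ[b<4](S))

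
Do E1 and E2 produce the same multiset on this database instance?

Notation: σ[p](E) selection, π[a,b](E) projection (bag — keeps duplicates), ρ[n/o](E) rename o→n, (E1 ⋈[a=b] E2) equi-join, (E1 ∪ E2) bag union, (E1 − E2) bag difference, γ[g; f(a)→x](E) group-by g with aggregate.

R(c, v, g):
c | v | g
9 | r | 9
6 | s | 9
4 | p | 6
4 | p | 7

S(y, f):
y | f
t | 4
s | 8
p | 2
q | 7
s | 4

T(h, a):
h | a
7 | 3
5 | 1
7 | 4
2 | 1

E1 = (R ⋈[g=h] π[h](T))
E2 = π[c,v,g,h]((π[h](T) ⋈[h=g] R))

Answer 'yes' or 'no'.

E1 subexpression sizes:
  R → 4
  T → 4
  π[h](T) → 4
  (R ⋈[g=h] π[h](T)) → 2
E2 subexpression sizes:
  T → 4
  π[h](T) → 4
  R → 4
  (π[h](T) ⋈[h=g] R) → 2
  π[c,v,g,h]((π[h](T) ⋈[h=g] R)) → 2

E1 and E2 produce the same multiset:
c | v | g | h
4 | p | 7 | 7
4 | p | 7 | 7

yes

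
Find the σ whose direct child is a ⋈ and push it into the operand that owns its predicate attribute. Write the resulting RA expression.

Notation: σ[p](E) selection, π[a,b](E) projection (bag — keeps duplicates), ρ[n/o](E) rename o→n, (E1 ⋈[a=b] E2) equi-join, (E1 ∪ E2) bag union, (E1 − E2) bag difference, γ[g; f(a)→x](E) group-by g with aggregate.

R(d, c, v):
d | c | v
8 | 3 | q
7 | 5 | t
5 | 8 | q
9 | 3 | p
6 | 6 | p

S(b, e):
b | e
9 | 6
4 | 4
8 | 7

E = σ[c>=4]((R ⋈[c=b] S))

σ filters on c, owned by the left side.
E' = (σ[c>=4](R) ⋈[c=b] S)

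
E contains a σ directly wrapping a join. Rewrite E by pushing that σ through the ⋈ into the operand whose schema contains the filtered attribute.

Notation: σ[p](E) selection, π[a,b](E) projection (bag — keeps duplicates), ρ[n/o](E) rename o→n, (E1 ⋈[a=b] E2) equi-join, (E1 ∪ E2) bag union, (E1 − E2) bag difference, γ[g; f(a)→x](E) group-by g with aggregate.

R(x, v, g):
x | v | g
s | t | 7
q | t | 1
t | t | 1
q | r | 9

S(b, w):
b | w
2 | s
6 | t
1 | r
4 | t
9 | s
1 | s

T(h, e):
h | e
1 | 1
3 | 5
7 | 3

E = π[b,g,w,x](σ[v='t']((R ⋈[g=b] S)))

σ filters on v, owned by the left side.
E' = π[b,g,w,x]((σ[v='t'](R) ⋈[g=b] S))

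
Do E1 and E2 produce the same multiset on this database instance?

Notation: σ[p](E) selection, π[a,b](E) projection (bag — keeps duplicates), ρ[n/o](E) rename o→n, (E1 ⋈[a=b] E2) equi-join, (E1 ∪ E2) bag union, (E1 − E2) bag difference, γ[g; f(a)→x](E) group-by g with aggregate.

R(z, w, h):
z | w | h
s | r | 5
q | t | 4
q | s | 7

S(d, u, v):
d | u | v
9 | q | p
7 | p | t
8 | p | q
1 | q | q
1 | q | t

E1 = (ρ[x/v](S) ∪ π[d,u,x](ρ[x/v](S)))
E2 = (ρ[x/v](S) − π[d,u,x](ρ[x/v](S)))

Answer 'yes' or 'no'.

E1 subexpression sizes:
  S → 5
  ρ[x/v](S) → 5
  S → 5
  ρ[x/v](S) → 5
  π[d,u,x](ρ[x/v](S)) → 5
  (ρ[x/v](S) ∪ π[d,u,x](ρ[x/v](S))) → 10
E2 subexpression sizes:
  S → 5
  ρ[x/v](S) → 5
  S → 5
  ρ[x/v](S) → 5
  π[d,u,x](ρ[x/v](S)) → 5
  (ρ[x/v](S) − π[d,u,x](ρ[x/v](S))) → 0

E1 result:
d | u | x
1 | q | q
1 | q | q
1 | q | t
1 | q | t
7 | p | t
7 | p | t
8 | p | q
8 | p | q
9 | q | p
9 | q | p
E2 result:
d | u | x
(0 rows)
Witness: (1, 'q', 'q') appears 2× in E1 but 0× in E2.

no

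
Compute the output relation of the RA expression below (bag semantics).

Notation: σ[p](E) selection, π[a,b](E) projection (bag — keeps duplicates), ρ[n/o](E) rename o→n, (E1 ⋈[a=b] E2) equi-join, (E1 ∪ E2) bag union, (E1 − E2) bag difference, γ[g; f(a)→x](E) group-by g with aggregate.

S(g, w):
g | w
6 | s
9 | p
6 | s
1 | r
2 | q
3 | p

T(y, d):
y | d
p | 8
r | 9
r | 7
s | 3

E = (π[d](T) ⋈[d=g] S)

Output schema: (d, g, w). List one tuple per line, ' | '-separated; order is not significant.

Per-node cardinality:
  T → 4
  π[d](T) → 4
  S → 6
  (π[d](T) ⋈[d=g] S) → 2

== RESULT ==
d | g | w
3 | 3 | p
9 | 9 | p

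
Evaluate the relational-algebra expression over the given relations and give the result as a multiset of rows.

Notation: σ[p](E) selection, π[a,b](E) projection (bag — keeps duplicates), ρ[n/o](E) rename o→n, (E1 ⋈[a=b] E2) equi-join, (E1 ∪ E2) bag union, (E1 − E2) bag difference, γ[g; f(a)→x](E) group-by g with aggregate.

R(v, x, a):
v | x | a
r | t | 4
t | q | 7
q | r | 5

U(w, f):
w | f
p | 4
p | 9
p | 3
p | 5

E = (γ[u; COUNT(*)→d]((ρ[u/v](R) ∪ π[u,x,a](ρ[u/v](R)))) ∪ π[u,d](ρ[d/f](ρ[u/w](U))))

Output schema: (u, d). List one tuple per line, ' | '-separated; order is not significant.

Per-node cardinality:
  R → 3
  ρ[u/v](R) → 3
  R → 3
  ρ[u/v](R) → 3
  π[u,x,a](ρ[u/v](R)) → 3
  (ρ[u/v](R) ∪ π[u,x,a](ρ[u/v](R))) → 6
  γ[u; COUNT(*)→d]((ρ[u/v](R) ∪ π[u,x,a](ρ[u/v](R)))) → 3
  U → 4
  ρ[u/w](U) → 4
  ρ[d/f](ρ[u/w](U)) → 4
  π[u,d](ρ[d/f](ρ[u/w](U))) → 4
  (γ[u; COUNT(*)→d]((ρ[u/v](R) ∪ π[u,x,a](ρ[u/v](R)))) ∪ π[u,d](ρ[d/f](ρ[u/w](U)))) → 7

== RESULT ==
u | d
p | 3
p | 4
p | 5
p | 9
q | 2
r | 2
t | 2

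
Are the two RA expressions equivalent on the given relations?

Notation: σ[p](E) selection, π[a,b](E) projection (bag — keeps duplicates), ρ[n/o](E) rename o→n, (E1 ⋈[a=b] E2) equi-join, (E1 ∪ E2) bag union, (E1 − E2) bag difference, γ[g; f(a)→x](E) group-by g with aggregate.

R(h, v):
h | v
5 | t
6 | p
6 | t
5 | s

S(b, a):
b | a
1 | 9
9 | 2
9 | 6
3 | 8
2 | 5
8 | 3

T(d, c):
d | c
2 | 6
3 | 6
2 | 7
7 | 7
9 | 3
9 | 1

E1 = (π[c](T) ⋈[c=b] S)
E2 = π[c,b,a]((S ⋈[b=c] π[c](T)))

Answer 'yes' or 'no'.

E1 subexpression sizes:
  T → 6
  π[c](T) → 6
  S → 6
  (π[c](T) ⋈[c=b] S) → 2
E2 subexpression sizes:
  S → 6
  T → 6
  π[c](T) → 6
  (S ⋈[b=c] π[c](T)) → 2
  π[c,b,a]((S ⋈[b=c] π[c](T))) → 2

E1 and E2 produce the same multiset:
c | b | a
1 | 1 | 9
3 | 3 | 8

yes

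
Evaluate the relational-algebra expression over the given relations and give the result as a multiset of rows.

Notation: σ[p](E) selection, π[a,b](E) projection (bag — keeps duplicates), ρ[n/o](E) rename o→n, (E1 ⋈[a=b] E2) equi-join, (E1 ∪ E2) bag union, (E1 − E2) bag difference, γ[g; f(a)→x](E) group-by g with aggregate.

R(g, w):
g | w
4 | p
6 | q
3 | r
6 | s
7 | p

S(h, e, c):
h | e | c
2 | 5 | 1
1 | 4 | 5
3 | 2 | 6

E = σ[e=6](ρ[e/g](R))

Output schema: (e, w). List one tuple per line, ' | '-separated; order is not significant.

Per-node cardinality:
  R → 5
  ρ[e/g](R) → 5
  σ[e=6](ρ[e/g](R)) → 2

== RESULT ==
e | w
6 | q
6 | s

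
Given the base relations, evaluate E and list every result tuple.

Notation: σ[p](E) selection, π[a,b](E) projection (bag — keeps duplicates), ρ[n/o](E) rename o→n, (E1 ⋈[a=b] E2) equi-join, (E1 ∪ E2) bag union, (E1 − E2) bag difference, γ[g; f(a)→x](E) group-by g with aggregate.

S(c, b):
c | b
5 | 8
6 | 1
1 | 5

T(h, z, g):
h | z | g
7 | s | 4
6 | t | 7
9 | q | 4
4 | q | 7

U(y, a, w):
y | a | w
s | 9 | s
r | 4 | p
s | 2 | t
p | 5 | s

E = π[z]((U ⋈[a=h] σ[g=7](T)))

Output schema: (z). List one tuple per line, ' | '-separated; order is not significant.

Row counts bottom-up:
  U → 4
  T → 4
  σ[g=7](T) → 2
  (U ⋈[a=h] σ[g=7](T)) → 1
  π[z]((U ⋈[a=h] σ[g=7](T))) → 1

== RESULT ==
z
q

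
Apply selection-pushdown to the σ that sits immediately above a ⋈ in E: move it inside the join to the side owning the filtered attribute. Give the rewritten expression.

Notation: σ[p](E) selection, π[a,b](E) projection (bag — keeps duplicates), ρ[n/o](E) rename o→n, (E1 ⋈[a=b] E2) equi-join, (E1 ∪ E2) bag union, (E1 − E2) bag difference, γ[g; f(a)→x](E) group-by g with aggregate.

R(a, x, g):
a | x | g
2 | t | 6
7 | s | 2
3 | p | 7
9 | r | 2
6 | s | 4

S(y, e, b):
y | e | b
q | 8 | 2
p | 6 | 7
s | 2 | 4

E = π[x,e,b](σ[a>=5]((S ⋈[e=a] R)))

σ filters on a, owned by the right side.
E' = π[x,e,b]((S ⋈[e=a] σ[a>=5](R)))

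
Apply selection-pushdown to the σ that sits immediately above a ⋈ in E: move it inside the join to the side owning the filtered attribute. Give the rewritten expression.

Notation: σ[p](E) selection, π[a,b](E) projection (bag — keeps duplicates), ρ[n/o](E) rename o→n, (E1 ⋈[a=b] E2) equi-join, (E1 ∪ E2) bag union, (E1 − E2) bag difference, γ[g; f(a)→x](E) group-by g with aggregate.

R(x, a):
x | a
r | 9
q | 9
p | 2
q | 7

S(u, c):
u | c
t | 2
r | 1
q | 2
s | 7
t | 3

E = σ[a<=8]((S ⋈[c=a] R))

σ filters on a, owned by the right side.
E' = (S ⋈[c=a] σ[a<=8](R))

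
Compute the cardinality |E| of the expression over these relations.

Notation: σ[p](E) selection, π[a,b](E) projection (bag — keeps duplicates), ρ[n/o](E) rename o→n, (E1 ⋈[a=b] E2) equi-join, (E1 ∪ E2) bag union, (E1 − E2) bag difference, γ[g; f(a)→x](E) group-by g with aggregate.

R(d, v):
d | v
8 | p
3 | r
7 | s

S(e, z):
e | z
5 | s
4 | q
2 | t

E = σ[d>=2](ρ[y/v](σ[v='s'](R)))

Subexpression sizes:
  R → 3
  σ[v='s'](R) → 1
  ρ[y/v](σ[v='s'](R)) → 1
  σ[d>=2](ρ[y/v](σ[v='s'](R))) → 1

|E| = 1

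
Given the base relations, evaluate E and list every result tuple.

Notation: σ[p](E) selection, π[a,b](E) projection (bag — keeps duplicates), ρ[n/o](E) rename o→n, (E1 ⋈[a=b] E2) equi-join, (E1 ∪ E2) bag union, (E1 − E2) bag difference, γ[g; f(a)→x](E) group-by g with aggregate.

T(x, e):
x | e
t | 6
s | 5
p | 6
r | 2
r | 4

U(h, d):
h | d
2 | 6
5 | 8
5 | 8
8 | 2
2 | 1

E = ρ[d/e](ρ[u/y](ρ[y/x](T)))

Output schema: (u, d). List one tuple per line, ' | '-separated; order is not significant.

Per-node cardinality:
  T → 5
  ρ[y/x](T) → 5
  ρ[u/y](ρ[y/x](T)) → 5
  ρ[d/e](ρ[u/y](ρ[y/x](T))) → 5

== RESULT ==
u | d
p | 6
r | 2
r | 4
s | 5
t | 6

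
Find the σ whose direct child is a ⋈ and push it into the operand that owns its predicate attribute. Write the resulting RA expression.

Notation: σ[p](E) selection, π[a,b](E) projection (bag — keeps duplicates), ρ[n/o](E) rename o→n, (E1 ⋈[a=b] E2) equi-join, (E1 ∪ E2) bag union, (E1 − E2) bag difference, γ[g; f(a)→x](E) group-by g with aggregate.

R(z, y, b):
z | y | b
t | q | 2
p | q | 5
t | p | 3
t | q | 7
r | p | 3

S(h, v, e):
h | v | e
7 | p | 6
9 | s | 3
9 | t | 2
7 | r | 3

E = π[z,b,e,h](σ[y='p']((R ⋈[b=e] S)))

σ filters on y, owned by the left side.
E' = π[z,b,e,h]((σ[y='p'](R) ⋈[b=e] S))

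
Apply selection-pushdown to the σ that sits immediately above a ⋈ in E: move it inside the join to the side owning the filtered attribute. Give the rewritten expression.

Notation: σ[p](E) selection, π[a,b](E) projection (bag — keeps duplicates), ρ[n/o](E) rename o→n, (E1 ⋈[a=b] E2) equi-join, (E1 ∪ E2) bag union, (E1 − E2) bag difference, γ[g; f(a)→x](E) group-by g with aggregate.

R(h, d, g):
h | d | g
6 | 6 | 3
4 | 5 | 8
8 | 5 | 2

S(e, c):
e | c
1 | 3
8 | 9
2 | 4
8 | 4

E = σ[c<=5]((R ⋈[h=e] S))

σ filters on c, owned by the right side.
E' = (R ⋈[h=e] σ[c<=5](S))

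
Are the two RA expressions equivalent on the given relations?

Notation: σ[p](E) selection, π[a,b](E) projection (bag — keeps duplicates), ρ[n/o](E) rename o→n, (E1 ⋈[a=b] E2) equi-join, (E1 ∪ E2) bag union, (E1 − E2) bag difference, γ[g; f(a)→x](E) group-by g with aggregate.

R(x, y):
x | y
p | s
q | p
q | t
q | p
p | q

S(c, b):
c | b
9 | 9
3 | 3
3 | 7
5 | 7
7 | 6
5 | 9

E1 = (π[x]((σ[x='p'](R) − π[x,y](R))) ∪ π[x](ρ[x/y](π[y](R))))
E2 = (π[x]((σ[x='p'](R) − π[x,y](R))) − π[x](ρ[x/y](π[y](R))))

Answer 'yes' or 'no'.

E1 row counts bottom-up:
  R → 5
  σ[x='p'](R) → 2
  R → 5
  π[x,y](R) → 5
  (σ[x='p'](R) − π[x,y](R)) → 0
  π[x]((σ[x='p'](R) − π[x,y](R))) → 0
  R → 5
  π[y](R) → 5
  ρ[x/y](π[y](R)) → 5
  π[x](ρ[x/y](π[y](R))) → 5
  (π[x]((σ[x='p'](R) − π[x,y](R))) ∪ π[x](ρ[x/y](π[y](R)))) → 5
E2 row counts bottom-up:
  R → 5
  σ[x='p'](R) → 2
  R → 5
  π[x,y](R) → 5
  (σ[x='p'](R) − π[x,y](R)) → 0
  π[x]((σ[x='p'](R) − π[x,y](R))) → 0
  R → 5
  π[y](R) → 5
  ρ[x/y](π[y](R)) → 5
  π[x](ρ[x/y](π[y](R))) → 5
  (π[x]((σ[x='p'](R) − π[x,y](R))) − π[x](ρ[x/y](π[y](R)))) → 0

E1 result:
x
p
p
q
s
t
E2 result:
x
(0 rows)
Witness: ('t',) appears 1× in E1 but 0× in E2.

no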